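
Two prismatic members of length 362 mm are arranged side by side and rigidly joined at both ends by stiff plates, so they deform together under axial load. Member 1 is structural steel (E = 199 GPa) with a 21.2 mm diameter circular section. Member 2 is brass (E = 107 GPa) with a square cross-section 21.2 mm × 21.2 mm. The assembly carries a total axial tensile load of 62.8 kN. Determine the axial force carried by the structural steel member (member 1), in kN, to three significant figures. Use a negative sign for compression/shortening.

37.3 kN

A_1 = 353 mm².
A_2 = 449.4 mm².
Equal strain + equilibrium ⇒ each member carries load in proportion to AE: A₁E₁ = 70240000 N, A₂E₂ = 48090000 N, ΣAE = 118300000 N.
F₁ = P·A₁E₁/ΣAE = 62800·70240000/118300000 = 37280 N.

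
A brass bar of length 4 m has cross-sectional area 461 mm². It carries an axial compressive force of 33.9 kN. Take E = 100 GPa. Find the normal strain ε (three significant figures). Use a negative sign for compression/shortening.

σ = N/A = -73.54 MPa; ε = σ/E = -73.54/100000 = -7.354e-04.

-7.35e-04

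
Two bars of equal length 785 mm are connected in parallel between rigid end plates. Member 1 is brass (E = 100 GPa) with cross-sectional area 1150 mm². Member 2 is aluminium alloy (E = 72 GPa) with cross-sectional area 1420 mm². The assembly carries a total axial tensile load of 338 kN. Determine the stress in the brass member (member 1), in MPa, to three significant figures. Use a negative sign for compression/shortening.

Equal strain + equilibrium ⇒ each member carries load in proportion to AE: A₁E₁ = 115000000 N, A₂E₂ = 102200000 N, ΣAE = 217200000 N.
σ₁ = P·E₁/ΣAE = 338000·100000/217200000 = 155.6 MPa.

156 MPa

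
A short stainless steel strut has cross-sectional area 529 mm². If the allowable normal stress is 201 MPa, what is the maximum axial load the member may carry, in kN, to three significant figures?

106 kN

P_max = σ_allow · A = 201 · 529 = 106300 N = 106.3 kN.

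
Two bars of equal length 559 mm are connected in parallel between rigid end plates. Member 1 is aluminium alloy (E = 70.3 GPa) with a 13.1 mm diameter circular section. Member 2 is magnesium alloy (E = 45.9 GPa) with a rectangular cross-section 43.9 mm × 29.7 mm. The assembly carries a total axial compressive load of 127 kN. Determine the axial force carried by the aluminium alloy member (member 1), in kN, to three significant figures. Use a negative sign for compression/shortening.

A_1 = 134.8 mm².
A_2 = 1304 mm².
Equal strain + equilibrium ⇒ each member carries load in proportion to AE: A₁E₁ = 9475000 N, A₂E₂ = 59850000 N, ΣAE = 69320000 N.
F₁ = P·A₁E₁/ΣAE = -127000·9475000/69320000 = -17360 N.

-17.4 kN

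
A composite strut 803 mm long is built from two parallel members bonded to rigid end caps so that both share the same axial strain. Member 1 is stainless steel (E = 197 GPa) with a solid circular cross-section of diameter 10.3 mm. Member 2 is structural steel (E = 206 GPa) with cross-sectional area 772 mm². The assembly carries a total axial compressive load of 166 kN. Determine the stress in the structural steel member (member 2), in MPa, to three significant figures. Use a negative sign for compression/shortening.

-195 MPa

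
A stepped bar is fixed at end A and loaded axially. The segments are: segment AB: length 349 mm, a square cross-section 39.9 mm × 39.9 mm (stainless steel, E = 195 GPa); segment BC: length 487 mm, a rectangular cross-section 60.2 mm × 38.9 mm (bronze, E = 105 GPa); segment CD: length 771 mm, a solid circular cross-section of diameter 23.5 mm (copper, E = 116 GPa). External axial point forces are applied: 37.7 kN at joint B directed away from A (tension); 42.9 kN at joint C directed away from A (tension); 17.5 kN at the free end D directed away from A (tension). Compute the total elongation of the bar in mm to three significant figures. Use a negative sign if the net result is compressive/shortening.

0.498 mm

Internal axial forces (sectioning from the free end, tension +): N_CD = 17.5 kN, N_BC = 60.4 kN, N_AB = 98.1 kN.
A_AB = 1592 mm².
A_BC = 2342 mm².
A_CD = 433.7 mm².
δ_AB = 98100·349/(1592·195000) = 0.1103 mm
δ_BC = 60400·487/(2342·105000) = 0.1196 mm
δ_CD = 17500·771/(433.7·116000) = 0.2682 mm
δ = Σδ_i = 0.4981 mm.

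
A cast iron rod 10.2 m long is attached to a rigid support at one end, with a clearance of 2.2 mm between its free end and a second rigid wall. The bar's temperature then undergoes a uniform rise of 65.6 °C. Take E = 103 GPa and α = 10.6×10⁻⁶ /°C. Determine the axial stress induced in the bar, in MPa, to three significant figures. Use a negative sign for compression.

Free thermal expansion αLΔT = 10.6e-6 · 10200 · 65.6 = 7.093 mm.
The walls engage after the gap closes; constrained expansion = 7.093 − 2.2 = 4.893 mm.
The walls impose strain ε = −(4.893)/10200 = -4.7967e-04; σ = Eε = 103000 · -4.7967e-04 = -49.41 MPa.

-49.4 MPa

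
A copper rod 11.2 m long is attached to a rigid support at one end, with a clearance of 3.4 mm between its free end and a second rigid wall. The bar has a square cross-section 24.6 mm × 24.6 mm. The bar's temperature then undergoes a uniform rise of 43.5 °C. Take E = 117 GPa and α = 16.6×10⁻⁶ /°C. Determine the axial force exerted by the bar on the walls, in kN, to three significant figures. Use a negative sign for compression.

Free thermal expansion αLΔT = 16.6e-6 · 11200 · 43.5 = 8.088 mm.
The walls engage after the gap closes; constrained expansion = 8.088 − 3.4 = 4.688 mm.
The walls impose strain ε = −(4.688)/11200 = -4.1853e-04; σ = Eε = 117000 · -4.1853e-04 = -48.97 MPa.
Wall reaction R = σ·A = -48.97·605.2 = -29630 N = -29.63 kN.

-29.6 kN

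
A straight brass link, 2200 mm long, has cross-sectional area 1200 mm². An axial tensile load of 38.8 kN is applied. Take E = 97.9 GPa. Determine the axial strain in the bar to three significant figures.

3.30e-04

σ = N/A = 32.33 MPa; ε = σ/E = 32.33/97900 = 3.303e-04.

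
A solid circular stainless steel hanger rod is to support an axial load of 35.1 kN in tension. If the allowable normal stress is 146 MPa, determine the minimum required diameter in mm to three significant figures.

Required area A ≥ P/σ_allow = 35100/146 = 240.4 mm².
For a solid circular section, d ≥ √(4A/π) = 17.5 mm.

17.5 mm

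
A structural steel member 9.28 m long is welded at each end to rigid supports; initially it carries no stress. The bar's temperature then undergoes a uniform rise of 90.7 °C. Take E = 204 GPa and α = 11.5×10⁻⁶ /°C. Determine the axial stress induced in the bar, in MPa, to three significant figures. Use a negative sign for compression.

-213 MPa

Free thermal expansion αLΔT = 11.5e-6 · 9280 · 90.7 = 9.68 mm.
The walls impose strain ε = −(9.68)/9280 = -1.0431e-03; σ = Eε = 204000 · -1.0431e-03 = -212.8 MPa.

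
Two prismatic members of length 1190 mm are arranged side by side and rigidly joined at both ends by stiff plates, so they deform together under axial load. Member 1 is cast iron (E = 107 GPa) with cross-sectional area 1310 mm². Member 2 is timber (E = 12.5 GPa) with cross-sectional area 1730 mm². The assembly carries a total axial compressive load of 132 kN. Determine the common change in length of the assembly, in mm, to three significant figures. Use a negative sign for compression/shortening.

-0.971 mm

Equal strain + equilibrium ⇒ each member carries load in proportion to AE: A₁E₁ = 140200000 N, A₂E₂ = 21620000 N, ΣAE = 161800000 N.
δ = PL/ΣAE = -132000·1190/161800000 = -0.9709 mm.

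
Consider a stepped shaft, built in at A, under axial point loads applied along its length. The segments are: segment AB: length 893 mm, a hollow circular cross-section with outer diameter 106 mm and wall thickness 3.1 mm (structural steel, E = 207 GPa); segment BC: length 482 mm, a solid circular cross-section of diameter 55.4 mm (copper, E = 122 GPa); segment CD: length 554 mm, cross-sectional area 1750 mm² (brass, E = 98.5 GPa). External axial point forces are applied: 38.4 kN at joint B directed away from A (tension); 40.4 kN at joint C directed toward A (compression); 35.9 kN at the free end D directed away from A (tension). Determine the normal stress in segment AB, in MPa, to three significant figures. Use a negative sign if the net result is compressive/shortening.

33.8 MPa

Internal axial forces (sectioning from the free end, tension +): N_CD = 35.9 kN, N_BC = -4.5 kN, N_AB = 33.9 kN.
A_AB = 1002 mm².
σ_AB = N_AB/A_AB = 33900/1002 = 33.83 MPa.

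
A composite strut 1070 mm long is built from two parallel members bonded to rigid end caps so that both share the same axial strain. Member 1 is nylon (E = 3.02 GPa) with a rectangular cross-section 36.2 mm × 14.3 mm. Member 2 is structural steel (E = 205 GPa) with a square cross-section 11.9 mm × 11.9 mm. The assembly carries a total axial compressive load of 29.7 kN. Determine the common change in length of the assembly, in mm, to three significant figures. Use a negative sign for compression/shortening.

A_1 = 517.7 mm².
A_2 = 141.6 mm².
Equal strain + equilibrium ⇒ each member carries load in proportion to AE: A₁E₁ = 1563000 N, A₂E₂ = 29030000 N, ΣAE = 30590000 N.
δ = PL/ΣAE = -29700·1070/30590000 = -1.039 mm.

-1.04 mm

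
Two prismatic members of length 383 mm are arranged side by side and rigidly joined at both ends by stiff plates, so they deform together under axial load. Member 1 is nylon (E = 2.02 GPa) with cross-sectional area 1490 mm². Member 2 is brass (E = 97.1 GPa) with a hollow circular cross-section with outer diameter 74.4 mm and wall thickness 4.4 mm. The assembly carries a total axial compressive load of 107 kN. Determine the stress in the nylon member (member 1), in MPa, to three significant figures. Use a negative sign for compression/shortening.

-2.23 MPa

A_2 = 967.6 mm².
Equal strain + equilibrium ⇒ each member carries load in proportion to AE: A₁E₁ = 3010000 N, A₂E₂ = 93950000 N, ΣAE = 96960000 N.
σ₁ = P·E₁/ΣAE = -107000·2020/96960000 = -2.229 MPa.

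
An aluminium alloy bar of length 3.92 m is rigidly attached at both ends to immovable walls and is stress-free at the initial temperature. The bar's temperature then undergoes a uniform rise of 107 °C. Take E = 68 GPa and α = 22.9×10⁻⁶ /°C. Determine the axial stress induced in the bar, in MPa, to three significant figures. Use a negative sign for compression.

-167 MPa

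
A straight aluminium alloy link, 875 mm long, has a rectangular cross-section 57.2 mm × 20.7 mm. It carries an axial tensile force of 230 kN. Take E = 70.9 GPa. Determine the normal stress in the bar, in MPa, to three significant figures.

A = 1184 mm².
σ = N/A = 230000/1184 = 194.3 MPa.

194 MPa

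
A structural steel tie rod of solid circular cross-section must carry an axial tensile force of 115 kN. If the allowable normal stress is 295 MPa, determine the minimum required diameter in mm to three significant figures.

Required area A ≥ P/σ_allow = 115000/295 = 389.8 mm².
For a solid circular section, d ≥ √(4A/π) = 22.28 mm.

22.3 mm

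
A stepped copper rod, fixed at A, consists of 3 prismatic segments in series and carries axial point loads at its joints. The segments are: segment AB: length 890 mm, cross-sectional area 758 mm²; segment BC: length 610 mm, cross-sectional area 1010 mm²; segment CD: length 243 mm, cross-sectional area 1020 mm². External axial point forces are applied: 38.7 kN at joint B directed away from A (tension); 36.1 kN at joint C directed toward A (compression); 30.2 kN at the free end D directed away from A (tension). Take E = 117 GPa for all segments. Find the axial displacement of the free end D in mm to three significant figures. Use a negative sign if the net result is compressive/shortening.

Internal axial forces (sectioning from the free end, tension +): N_CD = 30.2 kN, N_BC = -5.9 kN, N_AB = 32.8 kN.
δ_AB = 32800·890/(758·117000) = 0.3292 mm
δ_BC = -5900·610/(1010·117000) = -0.03046 mm
δ_CD = 30200·243/(1020·117000) = 0.06149 mm
δ = Σδ_i = 0.3602 mm.

0.360 mm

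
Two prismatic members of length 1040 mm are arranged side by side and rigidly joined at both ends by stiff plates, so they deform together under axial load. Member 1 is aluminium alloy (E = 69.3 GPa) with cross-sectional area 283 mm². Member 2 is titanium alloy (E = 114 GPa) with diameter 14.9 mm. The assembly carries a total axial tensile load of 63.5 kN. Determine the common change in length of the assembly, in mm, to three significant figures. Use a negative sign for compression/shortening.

A_2 = 174.4 mm².
Equal strain + equilibrium ⇒ each member carries load in proportion to AE: A₁E₁ = 19610000 N, A₂E₂ = 19880000 N, ΣAE = 39490000 N.
δ = PL/ΣAE = 63500·1040/39490000 = 1.672 mm.

1.67 mm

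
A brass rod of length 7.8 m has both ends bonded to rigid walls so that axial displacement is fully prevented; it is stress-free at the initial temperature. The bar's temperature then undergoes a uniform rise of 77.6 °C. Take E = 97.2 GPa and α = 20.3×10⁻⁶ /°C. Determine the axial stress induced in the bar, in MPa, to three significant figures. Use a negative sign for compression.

-153 MPa

Free thermal expansion αLΔT = 20.3e-6 · 7800 · 77.6 = 12.29 mm.
The walls impose strain ε = −(12.29)/7800 = -1.5753e-03; σ = Eε = 97200 · -1.5753e-03 = -153.1 MPa.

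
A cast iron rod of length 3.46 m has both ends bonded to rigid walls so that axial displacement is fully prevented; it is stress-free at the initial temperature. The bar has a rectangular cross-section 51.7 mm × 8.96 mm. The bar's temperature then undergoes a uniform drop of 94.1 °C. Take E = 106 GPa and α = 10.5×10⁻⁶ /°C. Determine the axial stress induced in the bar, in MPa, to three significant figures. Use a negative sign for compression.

105 MPa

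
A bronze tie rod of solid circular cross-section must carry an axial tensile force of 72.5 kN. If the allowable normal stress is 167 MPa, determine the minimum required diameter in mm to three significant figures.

Required area A ≥ P/σ_allow = 72500/167 = 434.1 mm².
For a solid circular section, d ≥ √(4A/π) = 23.51 mm.

23.5 mm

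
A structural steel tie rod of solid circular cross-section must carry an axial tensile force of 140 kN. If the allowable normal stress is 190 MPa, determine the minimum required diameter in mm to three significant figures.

30.6 mm

Required area A ≥ P/σ_allow = 140000/190 = 736.8 mm².
For a solid circular section, d ≥ √(4A/π) = 30.63 mm.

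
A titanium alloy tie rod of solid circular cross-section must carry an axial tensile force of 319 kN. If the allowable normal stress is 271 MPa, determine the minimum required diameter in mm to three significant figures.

38.7 mm

Required area A ≥ P/σ_allow = 319000/271 = 1177 mm².
For a solid circular section, d ≥ √(4A/π) = 38.71 mm.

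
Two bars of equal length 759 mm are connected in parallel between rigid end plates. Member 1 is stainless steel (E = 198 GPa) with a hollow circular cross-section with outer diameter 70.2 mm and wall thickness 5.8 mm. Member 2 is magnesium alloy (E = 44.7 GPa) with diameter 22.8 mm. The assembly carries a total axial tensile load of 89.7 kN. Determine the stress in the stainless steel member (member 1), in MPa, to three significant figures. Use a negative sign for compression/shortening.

A_1 = 1173 mm².
A_2 = 408.3 mm².
Equal strain + equilibrium ⇒ each member carries load in proportion to AE: A₁E₁ = 232300000 N, A₂E₂ = 18250000 N, ΣAE = 250600000 N.
σ₁ = P·E₁/ΣAE = 89700·198000/250600000 = 70.87 MPa.

70.9 MPa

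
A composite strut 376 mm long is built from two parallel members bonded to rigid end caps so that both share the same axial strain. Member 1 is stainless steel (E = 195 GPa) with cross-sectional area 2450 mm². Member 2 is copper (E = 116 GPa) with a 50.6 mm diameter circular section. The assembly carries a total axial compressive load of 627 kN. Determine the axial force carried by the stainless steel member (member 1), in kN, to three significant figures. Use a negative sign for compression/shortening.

A_2 = 2011 mm².
Equal strain + equilibrium ⇒ each member carries load in proportion to AE: A₁E₁ = 477800000 N, A₂E₂ = 233300000 N, ΣAE = 711000000 N.
F₁ = P·A₁E₁/ΣAE = -627000·477800000/711000000 = -421300 N.

-421 kN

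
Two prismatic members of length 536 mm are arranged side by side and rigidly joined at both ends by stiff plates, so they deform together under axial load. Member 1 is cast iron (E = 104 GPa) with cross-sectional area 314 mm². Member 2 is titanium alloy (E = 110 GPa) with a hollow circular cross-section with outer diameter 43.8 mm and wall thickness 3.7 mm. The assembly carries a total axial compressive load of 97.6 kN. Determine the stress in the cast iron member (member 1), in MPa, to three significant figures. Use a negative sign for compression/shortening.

-121 MPa

A_2 = 466.1 mm².
Equal strain + equilibrium ⇒ each member carries load in proportion to AE: A₁E₁ = 32660000 N, A₂E₂ = 51270000 N, ΣAE = 83930000 N.
σ₁ = P·E₁/ΣAE = -97600·104000/83930000 = -120.9 MPa.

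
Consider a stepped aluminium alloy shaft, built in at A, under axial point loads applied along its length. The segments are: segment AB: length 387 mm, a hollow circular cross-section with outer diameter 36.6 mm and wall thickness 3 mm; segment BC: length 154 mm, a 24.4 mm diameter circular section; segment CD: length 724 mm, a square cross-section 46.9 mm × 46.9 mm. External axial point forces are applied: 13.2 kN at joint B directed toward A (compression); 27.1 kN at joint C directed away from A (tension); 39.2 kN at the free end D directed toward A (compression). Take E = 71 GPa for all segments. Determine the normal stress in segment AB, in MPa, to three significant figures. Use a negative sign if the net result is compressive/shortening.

-79.9 MPa

Internal axial forces (sectioning from the free end, tension +): N_CD = -39.2 kN, N_BC = -12.1 kN, N_AB = -25.3 kN.
A_AB = 316.7 mm².
σ_AB = N_AB/A_AB = -25300/316.7 = -79.89 MPa.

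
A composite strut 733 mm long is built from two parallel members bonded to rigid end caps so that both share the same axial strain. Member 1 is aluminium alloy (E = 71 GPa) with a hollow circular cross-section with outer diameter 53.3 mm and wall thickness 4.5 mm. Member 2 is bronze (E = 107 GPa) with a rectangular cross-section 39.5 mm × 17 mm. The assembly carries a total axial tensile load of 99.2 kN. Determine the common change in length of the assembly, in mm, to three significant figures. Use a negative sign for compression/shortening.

0.602 mm

A_1 = 689.9 mm².
A_2 = 671.5 mm².
Equal strain + equilibrium ⇒ each member carries load in proportion to AE: A₁E₁ = 48980000 N, A₂E₂ = 71850000 N, ΣAE = 120800000 N.
δ = PL/ΣAE = 99200·733/120800000 = 0.6018 mm.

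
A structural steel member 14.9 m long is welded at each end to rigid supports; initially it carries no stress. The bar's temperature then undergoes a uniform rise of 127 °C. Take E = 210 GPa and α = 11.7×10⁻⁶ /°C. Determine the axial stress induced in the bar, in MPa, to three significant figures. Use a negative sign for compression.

Free thermal expansion αLΔT = 11.7e-6 · 14900 · 127 = 22.14 mm.
The walls impose strain ε = −(22.14)/14900 = -1.4859e-03; σ = Eε = 210000 · -1.4859e-03 = -312 MPa.

-312 MPa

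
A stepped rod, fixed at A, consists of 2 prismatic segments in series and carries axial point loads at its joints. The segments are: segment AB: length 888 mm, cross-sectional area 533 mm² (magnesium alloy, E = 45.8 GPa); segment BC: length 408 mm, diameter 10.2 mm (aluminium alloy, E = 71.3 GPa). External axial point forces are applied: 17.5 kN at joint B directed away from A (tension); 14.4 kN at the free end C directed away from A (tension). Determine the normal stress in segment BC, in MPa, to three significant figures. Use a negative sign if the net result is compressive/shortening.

176 MPa

Internal axial forces (sectioning from the free end, tension +): N_BC = 14.4 kN, N_AB = 31.9 kN.
A_BC = 81.71 mm².
σ_BC = N_BC/A_BC = 14400/81.71 = 176.2 MPa.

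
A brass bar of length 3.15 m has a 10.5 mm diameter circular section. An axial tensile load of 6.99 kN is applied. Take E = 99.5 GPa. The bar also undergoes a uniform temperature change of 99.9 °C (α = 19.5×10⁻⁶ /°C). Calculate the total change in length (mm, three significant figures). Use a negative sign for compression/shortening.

8.69 mm

A = 86.59 mm².
δ_mech = NL/(AE) = 6990·3150/(86.59·99500) = 2.556 mm.
δ_thermal = αLΔT = 19.5e-6·3150·99.9 = 6.136 mm.
δ = δ_mech + δ_thermal = 8.692 mm.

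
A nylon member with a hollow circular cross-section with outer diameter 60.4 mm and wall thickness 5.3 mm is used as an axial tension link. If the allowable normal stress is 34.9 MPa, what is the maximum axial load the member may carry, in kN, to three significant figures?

A = 917.4 mm².
P_max = σ_allow · A = 34.9 · 917.4 = 32020 N = 32.02 kN.

32.0 kN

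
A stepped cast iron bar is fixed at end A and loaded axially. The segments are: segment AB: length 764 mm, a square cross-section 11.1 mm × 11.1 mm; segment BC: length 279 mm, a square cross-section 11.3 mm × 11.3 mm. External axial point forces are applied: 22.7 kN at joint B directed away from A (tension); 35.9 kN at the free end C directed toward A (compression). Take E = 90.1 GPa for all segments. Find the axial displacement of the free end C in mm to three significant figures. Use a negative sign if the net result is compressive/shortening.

-1.78 mm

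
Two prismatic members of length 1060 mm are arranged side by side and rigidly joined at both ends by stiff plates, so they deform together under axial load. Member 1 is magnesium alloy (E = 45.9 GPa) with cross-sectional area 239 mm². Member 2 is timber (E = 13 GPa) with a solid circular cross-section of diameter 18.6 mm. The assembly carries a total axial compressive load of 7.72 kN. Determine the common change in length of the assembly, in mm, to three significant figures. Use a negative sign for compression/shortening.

A_2 = 271.7 mm².
Equal strain + equilibrium ⇒ each member carries load in proportion to AE: A₁E₁ = 10970000 N, A₂E₂ = 3532000 N, ΣAE = 14500000 N.
δ = PL/ΣAE = -7720·1060/14500000 = -0.5643 mm.

-0.564 mm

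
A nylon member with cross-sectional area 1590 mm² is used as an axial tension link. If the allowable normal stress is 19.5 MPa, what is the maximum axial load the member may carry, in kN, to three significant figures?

P_max = σ_allow · A = 19.5 · 1590 = 31000 N = 31 kN.

31.0 kN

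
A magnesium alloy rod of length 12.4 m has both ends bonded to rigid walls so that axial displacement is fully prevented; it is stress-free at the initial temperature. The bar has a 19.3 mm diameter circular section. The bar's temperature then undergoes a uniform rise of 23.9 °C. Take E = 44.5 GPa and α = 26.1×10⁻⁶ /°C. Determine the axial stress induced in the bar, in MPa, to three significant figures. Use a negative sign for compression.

Free thermal expansion αLΔT = 26.1e-6 · 12400 · 23.9 = 7.735 mm.
The walls impose strain ε = −(7.735)/12400 = -6.2379e-04; σ = Eε = 44500 · -6.2379e-04 = -27.76 MPa.

-27.8 MPa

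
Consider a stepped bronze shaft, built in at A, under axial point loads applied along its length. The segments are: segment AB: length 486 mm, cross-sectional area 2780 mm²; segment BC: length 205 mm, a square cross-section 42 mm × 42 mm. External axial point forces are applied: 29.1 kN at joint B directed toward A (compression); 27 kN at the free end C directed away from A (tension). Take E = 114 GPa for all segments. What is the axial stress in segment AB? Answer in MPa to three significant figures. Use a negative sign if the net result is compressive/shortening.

Internal axial forces (sectioning from the free end, tension +): N_BC = 27 kN, N_AB = -2.1 kN.
σ_AB = N_AB/A_AB = -2100/2780 = -0.7554 MPa.

-0.755 MPa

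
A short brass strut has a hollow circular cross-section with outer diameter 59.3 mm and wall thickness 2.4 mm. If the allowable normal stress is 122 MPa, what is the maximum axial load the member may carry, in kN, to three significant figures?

52.3 kN

A = 429 mm².
P_max = σ_allow · A = 122 · 429 = 52340 N = 52.34 kN.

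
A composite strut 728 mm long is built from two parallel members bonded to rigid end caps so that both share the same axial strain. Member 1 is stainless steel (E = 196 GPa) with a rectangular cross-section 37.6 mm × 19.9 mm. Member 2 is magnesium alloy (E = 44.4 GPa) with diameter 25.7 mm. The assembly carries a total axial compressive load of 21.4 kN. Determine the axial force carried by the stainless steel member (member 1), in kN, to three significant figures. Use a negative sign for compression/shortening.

A_1 = 748.2 mm².
A_2 = 518.7 mm².
Equal strain + equilibrium ⇒ each member carries load in proportion to AE: A₁E₁ = 146700000 N, A₂E₂ = 23030000 N, ΣAE = 169700000 N.
F₁ = P·A₁E₁/ΣAE = -21400·146700000/169700000 = -18500 N.

-18.5 kN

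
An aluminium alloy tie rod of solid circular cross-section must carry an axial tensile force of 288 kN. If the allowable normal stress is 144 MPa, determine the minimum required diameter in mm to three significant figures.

50.5 mm

Required area A ≥ P/σ_allow = 288000/144 = 2000 mm².
For a solid circular section, d ≥ √(4A/π) = 50.46 mm.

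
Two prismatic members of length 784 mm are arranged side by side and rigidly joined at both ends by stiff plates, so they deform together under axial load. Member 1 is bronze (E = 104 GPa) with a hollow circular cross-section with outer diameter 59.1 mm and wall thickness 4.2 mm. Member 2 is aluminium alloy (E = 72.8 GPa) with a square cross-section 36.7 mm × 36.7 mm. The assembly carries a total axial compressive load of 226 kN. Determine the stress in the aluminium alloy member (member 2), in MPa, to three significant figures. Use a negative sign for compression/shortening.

A_1 = 724.4 mm².
A_2 = 1347 mm².
Equal strain + equilibrium ⇒ each member carries load in proportion to AE: A₁E₁ = 75340000 N, A₂E₂ = 98050000 N, ΣAE = 173400000 N.
σ₂ = P·E₂/ΣAE = -226000·72800/173400000 = -94.89 MPa.

-94.9 MPa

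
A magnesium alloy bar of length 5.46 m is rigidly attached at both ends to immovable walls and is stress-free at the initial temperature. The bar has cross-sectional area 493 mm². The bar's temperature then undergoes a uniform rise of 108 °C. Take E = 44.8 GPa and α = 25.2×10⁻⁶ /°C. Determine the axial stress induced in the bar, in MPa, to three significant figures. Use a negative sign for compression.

Free thermal expansion αLΔT = 25.2e-6 · 5460 · 108 = 14.86 mm.
The walls impose strain ε = −(14.86)/5460 = -2.7216e-03; σ = Eε = 44800 · -2.7216e-03 = -121.9 MPa.

-122 MPa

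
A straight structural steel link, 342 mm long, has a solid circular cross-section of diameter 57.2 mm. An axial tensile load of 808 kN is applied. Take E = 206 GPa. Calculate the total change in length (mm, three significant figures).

0.522 mm

A = 2570 mm².
δ_mech = NL/(AE) = 808000·342/(2570·206000) = 0.522 mm.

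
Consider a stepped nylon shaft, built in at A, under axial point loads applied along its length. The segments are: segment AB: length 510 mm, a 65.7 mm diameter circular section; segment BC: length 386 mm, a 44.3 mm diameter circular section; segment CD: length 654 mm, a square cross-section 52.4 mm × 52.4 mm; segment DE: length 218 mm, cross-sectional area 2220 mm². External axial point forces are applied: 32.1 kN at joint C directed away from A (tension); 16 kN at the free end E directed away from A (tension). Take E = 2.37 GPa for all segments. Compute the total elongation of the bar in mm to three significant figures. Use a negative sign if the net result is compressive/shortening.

10.4 mm

Internal axial forces (sectioning from the free end, tension +): N_DE = 16 kN, N_CD = 16 kN, N_BC = 48.1 kN, N_AB = 48.1 kN.
A_AB = 3390 mm².
A_BC = 1541 mm².
A_CD = 2746 mm².
δ_AB = 48100·510/(3390·2370) = 3.053 mm
δ_BC = 48100·386/(1541·2370) = 5.083 mm
δ_CD = 16000·654/(2746·2370) = 1.608 mm
δ_DE = 16000·218/(2220·2370) = 0.6629 mm
δ = Σδ_i = 10.41 mm.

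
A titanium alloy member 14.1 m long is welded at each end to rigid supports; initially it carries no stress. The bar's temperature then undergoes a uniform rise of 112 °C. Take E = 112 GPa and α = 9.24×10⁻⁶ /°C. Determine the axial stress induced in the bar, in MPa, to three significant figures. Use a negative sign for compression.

-116 MPa

Free thermal expansion αLΔT = 9.24e-6 · 14100 · 112 = 14.59 mm.
The walls impose strain ε = −(14.59)/14100 = -1.0349e-03; σ = Eε = 112000 · -1.0349e-03 = -115.9 MPa.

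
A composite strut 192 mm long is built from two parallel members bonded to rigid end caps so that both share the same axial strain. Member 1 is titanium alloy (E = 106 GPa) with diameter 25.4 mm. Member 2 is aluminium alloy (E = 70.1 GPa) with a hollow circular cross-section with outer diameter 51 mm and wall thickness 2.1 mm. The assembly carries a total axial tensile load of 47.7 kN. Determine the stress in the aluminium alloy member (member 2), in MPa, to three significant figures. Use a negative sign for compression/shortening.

43.8 MPa

A_1 = 506.7 mm².
A_2 = 322.6 mm².
Equal strain + equilibrium ⇒ each member carries load in proportion to AE: A₁E₁ = 53710000 N, A₂E₂ = 22610000 N, ΣAE = 76330000 N.
σ₂ = P·E₂/ΣAE = 47700·70100/76330000 = 43.81 MPa.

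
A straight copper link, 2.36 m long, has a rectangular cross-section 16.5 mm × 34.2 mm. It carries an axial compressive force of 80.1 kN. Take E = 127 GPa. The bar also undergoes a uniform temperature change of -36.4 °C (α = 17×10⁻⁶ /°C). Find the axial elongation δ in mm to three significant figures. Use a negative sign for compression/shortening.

-4.10 mm

A = 564.3 mm².
δ_mech = NL/(AE) = -80100·2360/(564.3·127000) = -2.638 mm.
δ_thermal = αLΔT = 17e-6·2360·-36.4 = -1.46 mm.
δ = δ_mech + δ_thermal = -4.098 mm.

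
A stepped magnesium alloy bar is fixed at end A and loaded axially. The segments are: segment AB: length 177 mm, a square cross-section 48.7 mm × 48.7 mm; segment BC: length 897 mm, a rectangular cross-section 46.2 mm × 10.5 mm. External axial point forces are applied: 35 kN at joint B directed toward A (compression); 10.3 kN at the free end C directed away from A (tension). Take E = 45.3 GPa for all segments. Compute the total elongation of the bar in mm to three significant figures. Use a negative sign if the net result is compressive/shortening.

0.380 mm

Internal axial forces (sectioning from the free end, tension +): N_BC = 10.3 kN, N_AB = -24.7 kN.
A_AB = 2372 mm².
A_BC = 485.1 mm².
δ_AB = -24700·177/(2372·45300) = -0.04069 mm
δ_BC = 10300·897/(485.1·45300) = 0.4204 mm
δ = Σδ_i = 0.3797 mm.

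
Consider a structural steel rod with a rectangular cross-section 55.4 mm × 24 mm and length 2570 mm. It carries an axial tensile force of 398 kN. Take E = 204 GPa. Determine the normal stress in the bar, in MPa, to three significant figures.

299 MPa

A = 1330 mm².
σ = N/A = 398000/1330 = 299.3 MPa.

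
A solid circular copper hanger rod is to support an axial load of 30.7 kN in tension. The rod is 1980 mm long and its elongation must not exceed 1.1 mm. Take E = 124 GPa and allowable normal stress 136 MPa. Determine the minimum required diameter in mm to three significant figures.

Required area A ≥ P/σ_allow = 30700/136 = 225.7 mm².
For a solid circular section, d ≥ √(4A/π) = 16.95 mm.
Elongation limit: A ≥ PL/(Eδ_allow) = 30700·1980/(124000·1.1) = 445.6 mm² ⇒ d ≥ 23.82 mm.
The elongation limit governs.

23.8 mm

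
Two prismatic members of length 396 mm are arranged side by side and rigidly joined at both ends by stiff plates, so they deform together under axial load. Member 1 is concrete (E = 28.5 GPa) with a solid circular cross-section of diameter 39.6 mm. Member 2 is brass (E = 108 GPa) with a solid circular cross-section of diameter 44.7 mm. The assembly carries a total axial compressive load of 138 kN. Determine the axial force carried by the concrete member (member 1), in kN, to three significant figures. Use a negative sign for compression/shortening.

A_1 = 1232 mm².
A_2 = 1569 mm².
Equal strain + equilibrium ⇒ each member carries load in proportion to AE: A₁E₁ = 35100000 N, A₂E₂ = 169500000 N, ΣAE = 204600000 N.
F₁ = P·A₁E₁/ΣAE = -138000·35100000/204600000 = -23680 N.

-23.7 kN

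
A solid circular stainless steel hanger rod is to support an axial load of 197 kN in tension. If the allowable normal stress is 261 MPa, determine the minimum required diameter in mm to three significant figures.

Required area A ≥ P/σ_allow = 197000/261 = 754.8 mm².
For a solid circular section, d ≥ √(4A/π) = 31 mm.

31.0 mm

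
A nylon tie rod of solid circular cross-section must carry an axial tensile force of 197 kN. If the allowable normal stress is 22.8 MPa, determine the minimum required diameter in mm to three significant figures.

105 mm

Required area A ≥ P/σ_allow = 197000/22.8 = 8640 mm².
For a solid circular section, d ≥ √(4A/π) = 104.9 mm.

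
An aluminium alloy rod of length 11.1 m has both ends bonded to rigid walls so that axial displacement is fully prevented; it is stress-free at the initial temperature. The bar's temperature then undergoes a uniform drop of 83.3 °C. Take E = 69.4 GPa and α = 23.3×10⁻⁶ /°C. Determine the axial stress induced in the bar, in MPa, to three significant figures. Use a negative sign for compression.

Free thermal expansion αLΔT = 23.3e-6 · 11100 · -83.3 = -21.54 mm.
The walls impose strain ε = −(-21.54)/11100 = 1.9409e-03; σ = Eε = 69400 · 1.9409e-03 = 134.7 MPa.

135 MPa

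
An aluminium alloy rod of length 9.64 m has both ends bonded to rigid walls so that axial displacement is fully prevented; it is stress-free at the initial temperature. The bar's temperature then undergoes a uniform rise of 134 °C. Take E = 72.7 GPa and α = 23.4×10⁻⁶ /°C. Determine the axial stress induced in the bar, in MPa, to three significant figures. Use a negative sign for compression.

Free thermal expansion αLΔT = 23.4e-6 · 9640 · 134 = 30.23 mm.
The walls impose strain ε = −(30.23)/9640 = -3.1356e-03; σ = Eε = 72700 · -3.1356e-03 = -228 MPa.

-228 MPa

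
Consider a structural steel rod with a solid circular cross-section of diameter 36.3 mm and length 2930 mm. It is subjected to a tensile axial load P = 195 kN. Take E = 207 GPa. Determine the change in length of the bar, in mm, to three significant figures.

A = 1035 mm².
δ_mech = NL/(AE) = 195000·2930/(1035·207000) = 2.667 mm.

2.67 mm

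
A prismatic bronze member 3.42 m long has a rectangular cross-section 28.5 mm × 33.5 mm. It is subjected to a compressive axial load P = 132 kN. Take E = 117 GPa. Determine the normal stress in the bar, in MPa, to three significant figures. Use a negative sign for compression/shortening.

A = 954.8 mm².
σ = N/A = -132000/954.8 = -138.3 MPa.

-138 MPa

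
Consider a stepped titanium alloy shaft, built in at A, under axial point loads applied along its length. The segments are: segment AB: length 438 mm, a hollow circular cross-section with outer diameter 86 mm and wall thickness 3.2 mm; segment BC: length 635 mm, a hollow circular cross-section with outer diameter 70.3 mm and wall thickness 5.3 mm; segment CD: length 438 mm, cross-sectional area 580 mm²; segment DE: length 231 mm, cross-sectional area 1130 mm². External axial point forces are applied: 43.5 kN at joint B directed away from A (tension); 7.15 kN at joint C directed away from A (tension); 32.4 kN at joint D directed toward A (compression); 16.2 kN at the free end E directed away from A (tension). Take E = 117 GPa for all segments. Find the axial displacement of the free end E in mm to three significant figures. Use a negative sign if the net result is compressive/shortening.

0.0333 mm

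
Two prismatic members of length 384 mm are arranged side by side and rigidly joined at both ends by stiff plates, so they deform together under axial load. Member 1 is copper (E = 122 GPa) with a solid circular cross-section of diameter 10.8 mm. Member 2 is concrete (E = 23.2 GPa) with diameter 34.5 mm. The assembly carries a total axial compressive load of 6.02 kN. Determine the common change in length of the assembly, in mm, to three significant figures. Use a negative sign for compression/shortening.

A_1 = 91.61 mm².
A_2 = 934.8 mm².
Equal strain + equilibrium ⇒ each member carries load in proportion to AE: A₁E₁ = 11180000 N, A₂E₂ = 21690000 N, ΣAE = 32860000 N.
δ = PL/ΣAE = -6020·384/32860000 = -0.07034 mm.

-0.0703 mm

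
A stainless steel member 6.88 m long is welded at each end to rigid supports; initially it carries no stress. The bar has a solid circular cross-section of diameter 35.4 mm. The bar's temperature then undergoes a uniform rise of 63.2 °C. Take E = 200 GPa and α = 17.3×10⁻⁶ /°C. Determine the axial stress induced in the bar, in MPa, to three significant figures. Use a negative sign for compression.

-219 MPa

Free thermal expansion αLΔT = 17.3e-6 · 6880 · 63.2 = 7.522 mm.
The walls impose strain ε = −(7.522)/6880 = -1.0934e-03; σ = Eε = 200000 · -1.0934e-03 = -218.7 MPa.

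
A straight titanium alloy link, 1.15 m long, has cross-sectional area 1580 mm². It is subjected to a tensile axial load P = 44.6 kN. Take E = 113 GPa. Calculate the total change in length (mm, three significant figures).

0.287 mm

δ_mech = NL/(AE) = 44600·1150/(1580·113000) = 0.2873 mm.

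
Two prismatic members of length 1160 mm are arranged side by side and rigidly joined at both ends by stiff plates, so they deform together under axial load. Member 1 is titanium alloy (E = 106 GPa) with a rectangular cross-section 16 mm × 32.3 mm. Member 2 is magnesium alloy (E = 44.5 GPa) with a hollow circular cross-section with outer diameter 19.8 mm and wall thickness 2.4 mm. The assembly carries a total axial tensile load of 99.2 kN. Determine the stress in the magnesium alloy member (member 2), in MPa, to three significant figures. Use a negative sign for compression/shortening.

72.8 MPa

A_1 = 516.8 mm².
A_2 = 131.2 mm².
Equal strain + equilibrium ⇒ each member carries load in proportion to AE: A₁E₁ = 54780000 N, A₂E₂ = 5838000 N, ΣAE = 60620000 N.
σ₂ = P·E₂/ΣAE = 99200·44500/60620000 = 72.82 MPa.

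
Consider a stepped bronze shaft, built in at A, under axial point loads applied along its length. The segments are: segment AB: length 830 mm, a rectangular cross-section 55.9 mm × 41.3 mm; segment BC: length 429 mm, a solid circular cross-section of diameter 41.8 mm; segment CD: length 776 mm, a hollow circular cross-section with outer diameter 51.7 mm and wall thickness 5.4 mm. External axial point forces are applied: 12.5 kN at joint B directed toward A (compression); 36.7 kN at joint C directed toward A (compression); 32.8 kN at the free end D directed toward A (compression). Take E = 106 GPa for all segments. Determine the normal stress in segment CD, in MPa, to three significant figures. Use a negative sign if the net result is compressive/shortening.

-41.8 MPa

Internal axial forces (sectioning from the free end, tension +): N_CD = -32.8 kN, N_BC = -69.5 kN, N_AB = -82 kN.
A_CD = 785.5 mm².
σ_CD = N_CD/A_CD = -32800/785.5 = -41.76 MPa.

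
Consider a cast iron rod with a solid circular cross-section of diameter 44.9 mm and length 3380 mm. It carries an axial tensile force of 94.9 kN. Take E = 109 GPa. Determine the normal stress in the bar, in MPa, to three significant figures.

59.9 MPa

A = 1583 mm².
σ = N/A = 94900/1583 = 59.94 MPa.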